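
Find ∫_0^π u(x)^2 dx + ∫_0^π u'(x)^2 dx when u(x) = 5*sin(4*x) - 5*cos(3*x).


||u||_{H^1(0,π)}^2 = -4000/7 + 675*π/2

u'(x) = 15*sin(3*x) + 20*cos(4*x).
Expand u² and (u')² and integrate term by term on (0, π), using: for integers n ≥ 1, ∫_0^π sin²(nx) dx = ∫_0^π cos²(nx) dx = π/2; for n ≠ n', ∫_0^π sin(nx)sin(n'x) dx = ∫_0^π cos(nx)cos(n'x) dx = 0; and by product-to-sum, ∫_0^π sin(nx)cos(n'x) dx = ½∫_0^π [sin((n+n')x) + sin((n−n')x)] dx, which is 0 when n+n' is even and 2n/(n²−n'²) when n+n' is odd (it need not vanish on (0, π)).
  u² squared terms: (-5)²·∫cos(3x)² dx = 25·π/2 = 25*π/2;  (5)²·∫sin(4x)² dx = 25·π/2 = 25*π/2.
  u² cross terms: 2·(-5)·(5)·∫cos(3x)·sin(4x) dx = -50·(8/7) = -400/7.
  So ∫_0^π u² dx = 25*π/2 + 25*π/2 − 400/7 = -400/7 + 25*π.
  (u')² squared terms: (15)²·∫sin(3x)² dx = 225·π/2 = 225*π/2;  (20)²·∫cos(4x)² dx = 400·π/2 = 200*π.
  (u')² cross terms: 2·(15)·(20)·∫sin(3x)·cos(4x) dx = 600·(-6/7) = -3600/7.
  So ∫_0^π (u')² dx = 225*π/2 + 200*π − 3600/7 = -3600/7 + 625*π/2.
||u||_{H^1}^2 = (-400/7 + 25*π) + (-3600/7 + 625*π/2) = -4000/7 + 675*π/2.


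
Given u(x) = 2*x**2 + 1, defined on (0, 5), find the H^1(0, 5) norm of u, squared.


||u||_{H^1}^2 = 10015/3

The H^1 norm (squared) on an interval (0, L) is
  ||u||_{H^1}^2 = ∫_0^L u(x)^2 dx + ∫_0^L u'(x)^2 dx.
Compute u'(x) = 4*x.
Then u(x)^2 = 4*x**4 + 4*x**2 + 1 and u'(x)^2 = 16*x**2.
Integrate each monomial from 0 to 5 using ∫_0^5 c·x^n dx = c·5^(n+1)/(n+1):
  ∫_0^5 u(x)^2 dx = ∫_0^5 (4*x^4 + 4*x^2 + 1) dx. Term by term:
    ∫_0^5 4*x^4 dx = 2500;  ∫_0^5 4*x^2 dx = 500/3;  ∫_0^5 1 dx = 5.
  Sum: 2500 + 500/3 + 5 = 8015/3.
  ∫_0^5 u'(x)^2 dx = ∫_0^5 (16*x^2) dx. Term by term:
    ∫_0^5 16*x^2 dx = 2000/3.
Adding: ||u||_{H^1}^2 = 8015/3 + 2000/3 = 10015/3.


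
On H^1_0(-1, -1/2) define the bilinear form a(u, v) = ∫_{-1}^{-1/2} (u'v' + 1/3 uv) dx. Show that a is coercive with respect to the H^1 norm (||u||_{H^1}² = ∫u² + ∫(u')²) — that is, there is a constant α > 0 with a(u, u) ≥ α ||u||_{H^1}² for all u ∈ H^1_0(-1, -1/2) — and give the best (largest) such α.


α = (1 + 12*π^2)/(3*(1 + 4*π^2))

Coercivity of a(·,·) on H^1_0(-1, -1/2) means a(u, u) ≥ α ||u||_{H^1}² for every u ∈ H^1_0.
The interval has length L = 1/2, and Poincaré/coercivity depend only on L. Here a(u, u) = ∫(u')² + (1/3)·∫u².
Here 0 < c = 1/3 < 1. The condition a(u,u) ≥ α||u||_{H^1}² reads (1−α)∫(u')² ≥ (α−c)∫u². Any admissible α is ≤ 1 (rapidly oscillating u have ∫u²/∫(u')² → 0), and α = 1 would force 0 ≥ (1−c)∫u², impossible since c < 1; so 1−α > 0. By the sharp Poincaré inequality on H^1_0 of an interval of length L, ∫(u')² ≥ (π/L)²∫u² with equality for the first sine mode sin(π(x−x₀)/L) (x₀ the left endpoint), so the inequality holds for all u iff (1−α)(π/L)² ≥ α − c, i.e. α ≤ ((π/L)² + c)/((π/L)² + 1) = (1 + c(L/π)²)/(1 + (L/π)²). With (π/L)² = 4*π^2 and c = 1/3, the largest admissible constant is α = ((π/L)² + c)/((π/L)² + 1).
Simplifying, α = (1 + 12*π^2)/(3*(1 + 4*π^2)).


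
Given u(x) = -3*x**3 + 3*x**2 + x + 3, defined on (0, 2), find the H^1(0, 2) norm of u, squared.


||u||_{H^1}^2 = 19408/105

The H^1 norm (squared) on an interval (0, L) is
  ||u||_{H^1}^2 = ∫_0^L u(x)^2 dx + ∫_0^L u'(x)^2 dx.
Compute u'(x) = -9*x**2 + 6*x + 1.
Then u(x)^2 = 9*x**6 - 18*x**5 + 3*x**4 - 12*x**3 + 19*x**2 + 6*x + 9 and u'(x)^2 = 81*x**4 - 108*x**3 + 18*x**2 + 12*x + 1.
Integrate each monomial from 0 to 2 using ∫_0^2 c·x^n dx = c·2^(n+1)/(n+1):
  ∫_0^2 u(x)^2 dx = ∫_0^2 (9*x^6 - 18*x^5 + 3*x^4 - 12*x^3 + 19*x^2 + 6*x + 9) dx. Term by term:
    ∫_0^2 9*x^6 dx = 1152/7;  ∫_0^2 -18*x^5 dx = -192;  ∫_0^2 3*x^4 dx = 96/5;
    ∫_0^2 -12*x^3 dx = -48;  ∫_0^2 19*x^2 dx = 152/3;  ∫_0^2 6*x dx = 12;
    ∫_0^2 9 dx = 18.
  Sum: 1152/7 − 192 + 96/5 − 48 + 152/3 + 12 + 18 = 2566/105.
  ∫_0^2 u'(x)^2 dx = ∫_0^2 (81*x^4 - 108*x^3 + 18*x^2 + 12*x + 1) dx. Term by term:
    ∫_0^2 81*x^4 dx = 2592/5;  ∫_0^2 -108*x^3 dx = -432;  ∫_0^2 18*x^2 dx = 48;
    ∫_0^2 12*x dx = 24;  ∫_0^2 1 dx = 2.
  Sum: 2592/5 − 432 + 48 + 24 + 2 = 802/5.
Adding: ||u||_{H^1}^2 = 2566/105 + 802/5 = 19408/105.


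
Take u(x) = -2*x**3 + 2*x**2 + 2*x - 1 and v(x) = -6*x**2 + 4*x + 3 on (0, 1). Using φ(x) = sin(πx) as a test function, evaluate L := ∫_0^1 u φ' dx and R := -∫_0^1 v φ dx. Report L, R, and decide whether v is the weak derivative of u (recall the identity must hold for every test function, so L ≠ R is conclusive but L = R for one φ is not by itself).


LHS = -24/π^3 - 2/π, RHS = -4/π - 24/π^3. No, v is not the weak derivative of u.

u(x) = -2*x**3 + 2*x**2 + 2*x - 1, classical derivative u'(x) = -6*x**2 + 4*x + 2.
φ(x) = sin(πx), so φ'(x) = π*cos(π*x).
Note φ(0) = φ(1) = 0, so the boundary term u·φ vanishes.
LHS = ∫_0^1 u(x) φ'(x) dx = ∫_0^1 (-2*π*x^3*cos(π*x) + 2*π*x^2*cos(π*x) + 2*π*x*cos(π*x) - π*cos(π*x)) dx. Term by term:
  ∫_0^1 -π*cos(π*x) dx = 0;  ∫_0^1 -2*π*x^3*cos(π*x) dx = -24/π^3 + 6/π;  ∫_0^1 2*π*x*cos(π*x) dx = -4/π;
  ∫_0^1 2*π*x^2*cos(π*x) dx = -4/π.
Sum: 0 + -24/π^3 + 6/π − 4/π − 4/π = -24/π^3 - 2/π.
So LHS = -24/π^3 - 2/π.
∫_0^1 v(x) φ(x) dx = ∫_0^1 (-6*x^2*sin(π*x) + 4*x*sin(π*x) + 3*sin(π*x)) dx. Term by term:
  ∫_0^1 3*sin(π*x) dx = 6/π;  ∫_0^1 -6*x^2*sin(π*x) dx = -6/π + 24/π^3;  ∫_0^1 4*x*sin(π*x) dx = 4/π.
Sum: 6/π + -6/π + 24/π^3 + 4/π = 24/π^3 + 4/π.
So RHS = -∫_0^1 v(x) φ(x) dx = -4/π - 24/π^3.
LHS − RHS = 2/π ≠ 0, so the identity fails.
(For a valid weak derivative the identity must hold for EVERY test function, in particular this one. The failure shows v is NOT the weak derivative of u.)
Correct weak derivative would be u'(x) = -6*x**2 + 4*x + 2.


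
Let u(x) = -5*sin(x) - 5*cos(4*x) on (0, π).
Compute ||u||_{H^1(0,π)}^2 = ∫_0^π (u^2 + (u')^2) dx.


||u||_{H^1(0,π)}^2 = -340/3 + 475*π/2

u'(x) = 20*sin(4*x) - 5*cos(x).
Expand u² and (u')² and integrate term by term on (0, π), using: for integers n ≥ 1, ∫_0^π sin²(nx) dx = ∫_0^π cos²(nx) dx = π/2; for n ≠ n', ∫_0^π sin(nx)sin(n'x) dx = ∫_0^π cos(nx)cos(n'x) dx = 0; and by product-to-sum, ∫_0^π sin(nx)cos(n'x) dx = ½∫_0^π [sin((n+n')x) + sin((n−n')x)] dx, which is 0 when n+n' is even and 2n/(n²−n'²) when n+n' is odd (it need not vanish on (0, π)).
  u² squared terms: (-5)²·∫cos(4x)² dx = 25·π/2 = 25*π/2;  (-5)²·∫sin(x)² dx = 25·π/2 = 25*π/2.
  u² cross terms: 2·(-5)·(-5)·∫cos(4x)·sin(x) dx = 50·(-2/15) = -20/3.
  So ∫_0^π u² dx = 25*π/2 + 25*π/2 − 20/3 = -20/3 + 25*π.
  (u')² squared terms: (-5)²·∫cos(x)² dx = 25·π/2 = 25*π/2;  (20)²·∫sin(4x)² dx = 400·π/2 = 200*π.
  (u')² cross terms: 2·(-5)·(20)·∫cos(x)·sin(4x) dx = -200·(8/15) = -320/3.
  So ∫_0^π (u')² dx = 25*π/2 + 200*π − 320/3 = -320/3 + 425*π/2.
||u||_{H^1}^2 = (-20/3 + 25*π) + (-320/3 + 425*π/2) = -340/3 + 475*π/2.


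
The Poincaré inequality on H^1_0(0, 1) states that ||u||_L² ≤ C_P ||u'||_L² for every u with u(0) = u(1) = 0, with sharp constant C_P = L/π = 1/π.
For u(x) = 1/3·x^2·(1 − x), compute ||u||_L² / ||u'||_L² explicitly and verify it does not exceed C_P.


||u||_L² / ||u'||_L² = sqrt(14)/14 < C_P = 1/π.

u(x) = 1/3·x^2·(1 − x), so u'(x) = x*(2 - 3*x)/3.
u(x) = 1/3·x^2·(1 − x) vanishes at x = 0 and x = 1, so u ∈ H^1_0(0, 1). Differentiate via the product rule and integrate the resulting polynomials term by term.
  ∫_0^1 u² dx = ∫_0^1 (x^6/9 - 2*x^5/9 + x^4/9) dx. Term by term:
    ∫_0^1 x^6/9 dx = 1/63;  ∫_0^1 -2*x^5/9 dx = -1/27;  ∫_0^1 x^4/9 dx = 1/45.
  Sum: 1/63 − 1/27 + 1/45 = 1/945.
  ∫_0^1 (u')² dx = ∫_0^1 (x^4 - 4*x^3/3 + 4*x^2/9) dx. Term by term:
    ∫_0^1 x^4 dx = 1/5;  ∫_0^1 -4*x^3/3 dx = -1/3;  ∫_0^1 4*x^2/9 dx = 4/27.
  Sum: 1/5 − 1/3 + 4/27 = 2/135.
∫_0^1 u² dx = 1/945, so ||u||_L² = sqrt(105)/315.
∫_0^1 (u')² dx = 2/135, so ||u'||_L² = sqrt(30)/45.
Ratio ||u||_L² / ||u'||_L² = sqrt(14)/14.
Sharp Poincaré constant on H^1_0(0, 1) is C_P = L/π = 1/π, achieved by sin(π·x).
A polynomial bump cannot attain the sharp Poincaré constant (only the first sine eigenfunction does), so the ratio is strictly less than C_P, consistent with ||u||_L² ≤ C_P ||u'||_L².


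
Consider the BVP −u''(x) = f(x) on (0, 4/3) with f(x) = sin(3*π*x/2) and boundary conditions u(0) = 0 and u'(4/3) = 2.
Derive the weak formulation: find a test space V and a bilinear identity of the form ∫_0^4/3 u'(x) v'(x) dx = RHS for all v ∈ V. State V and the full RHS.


V = {v ∈ H^1(0, 4/3) : v(0) = 0} (test functions vanish at x = 0 where u is specified); weak form: ∫_0^4/3 u'v' dx = ∫_0^4/3 (sin(3*π*x/2)) v dx + 2·v(4/3) for all v ∈ V.

Multiply both sides by a test function v and integrate from 0 to 4/3:
  ∫_0^4/3 −u''(x) v(x) dx = ∫_0^4/3 f(x) v(x) dx.
Integrate the LHS by parts once:
  ∫_0^4/3 −u'' v dx = −[u'(x) v(x)]_0^4/3 + ∫_0^4/3 u'(x) v'(x) dx.
Thus ∫_0^4/3 u'(x) v'(x) dx = ∫_0^4/3 f(x) v(x) dx + [u'(x) v(x)]_0^4/3.
Choose V so that boundary terms are either known or forced to vanish.
Mixed BC: u(0) = 0 (Dirichlet) and u'(4/3) = 2 (Neumann). Define V = {v ∈ H^1(0, 4/3) : v(0) = 0}. Then [u' v]_0^4/3 = u'(4/3)·v(4/3) − u'(0)·0 = 2·v(4/3).
Weak formulation: find u (satisfying any essential BC) such that ∫_0^4/3 u'(x) v'(x) dx = ∫_0^4/3 f v dx + 2·v(4/3) for all v ∈ V (Dirichlet at 0 absorbed into V; Neumann datum at x = 4/3 contributes the boundary term).
Substituting f(x) = sin(3*π*x/2), the right-hand side is ∫_0^4/3 (sin(3*π*x/2)) v dx + 2·v(4/3).


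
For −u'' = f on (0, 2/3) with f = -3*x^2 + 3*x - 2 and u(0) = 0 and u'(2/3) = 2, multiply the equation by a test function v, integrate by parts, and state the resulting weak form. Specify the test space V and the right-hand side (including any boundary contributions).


V = {v ∈ H^1(0, 2/3) : v(0) = 0} (test functions vanish at x = 0 where u is specified); weak form: ∫_0^2/3 u'v' dx = ∫_0^2/3 (-3*x^2 + 3*x - 2) v dx + 2·v(2/3) for all v ∈ V.

Multiply both sides by a test function v and integrate from 0 to 2/3:
  ∫_0^2/3 −u''(x) v(x) dx = ∫_0^2/3 f(x) v(x) dx.
Integrate the LHS by parts once:
  ∫_0^2/3 −u'' v dx = −[u'(x) v(x)]_0^2/3 + ∫_0^2/3 u'(x) v'(x) dx.
Thus ∫_0^2/3 u'(x) v'(x) dx = ∫_0^2/3 f(x) v(x) dx + [u'(x) v(x)]_0^2/3.
Choose V so that boundary terms are either known or forced to vanish.
Mixed BC: u(0) = 0 (Dirichlet) and u'(2/3) = 2 (Neumann). Define V = {v ∈ H^1(0, 2/3) : v(0) = 0}. Then [u' v]_0^2/3 = u'(2/3)·v(2/3) − u'(0)·0 = 2·v(2/3).
Weak formulation: find u (satisfying any essential BC) such that ∫_0^2/3 u'(x) v'(x) dx = ∫_0^2/3 f v dx + 2·v(2/3) for all v ∈ V (Dirichlet at 0 absorbed into V; Neumann datum at x = 2/3 contributes the boundary term).
Substituting f(x) = -3*x^2 + 3*x - 2, the right-hand side is ∫_0^2/3 (-3*x^2 + 3*x - 2) v dx + 2·v(2/3).


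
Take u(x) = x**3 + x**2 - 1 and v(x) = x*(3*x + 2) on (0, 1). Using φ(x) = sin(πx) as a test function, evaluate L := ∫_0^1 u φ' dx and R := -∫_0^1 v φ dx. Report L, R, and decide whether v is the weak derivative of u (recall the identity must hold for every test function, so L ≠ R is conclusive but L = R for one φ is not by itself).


LHS = -5/π + 12/π^3, RHS = -5/π + 12/π^3. Yes, v = u' weakly.

u(x) = x**3 + x**2 - 1, classical derivative u'(x) = 3*x**2 + 2*x.
φ(x) = sin(πx), so φ'(x) = π*cos(π*x).
Note φ(0) = φ(1) = 0, so the boundary term u·φ vanishes.
LHS = ∫_0^1 u(x) φ'(x) dx = ∫_0^1 (π*x^3*cos(π*x) + π*x^2*cos(π*x) - π*cos(π*x)) dx. Term by term:
  ∫_0^1 -π*cos(π*x) dx = 0;  ∫_0^1 π*x^2*cos(π*x) dx = -2/π;  ∫_0^1 π*x^3*cos(π*x) dx = -3/π + 12/π^3.
Sum: 0 − 2/π + -3/π + 12/π^3 = -5/π + 12/π^3.
So LHS = -5/π + 12/π^3.
∫_0^1 v(x) φ(x) dx = ∫_0^1 (3*x^2*sin(π*x) + 2*x*sin(π*x)) dx. Term by term:
  ∫_0^1 2*x*sin(π*x) dx = 2/π;  ∫_0^1 3*x^2*sin(π*x) dx = -12/π^3 + 3/π.
Sum: 2/π + -12/π^3 + 3/π = -12/π^3 + 5/π.
So RHS = -∫_0^1 v(x) φ(x) dx = -5/π + 12/π^3.
LHS = RHS, so the identity holds for this test φ.
Moreover u is smooth here and v(x) = u'(x) = 3*x**2 + 2*x pointwise, so the identity holds for every test function. Hence v is the weak derivative of u.


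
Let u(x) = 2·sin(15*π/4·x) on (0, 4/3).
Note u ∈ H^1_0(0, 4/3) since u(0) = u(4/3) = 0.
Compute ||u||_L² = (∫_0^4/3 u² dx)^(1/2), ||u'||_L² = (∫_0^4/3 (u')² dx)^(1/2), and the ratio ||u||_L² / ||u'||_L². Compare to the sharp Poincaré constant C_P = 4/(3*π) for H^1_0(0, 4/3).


||u||_L² / ||u'||_L² = 4/(15*π) < C_P = 4/(3*π).

u(x) = 2·sin(15*π/4·x), so u'(x) = 15*π*cos(15*π*x/4)/2.
Writing u(x) = A·sin(kπx/L) with A = 2 and k = 5, use ∫_0^L sin²(kπx/L) dx = L/2 and ∫_0^L cos²(kπx/L) dx = L/2.
u² = 4·sin²(15*π/4·x) and (u')² = 225*π^2/4·cos²(15*π/4·x), and each of sin², cos² integrates to L/2 = 2/3 over (0, 4/3).
∫_0^4/3 u² dx = 8/3, so ||u||_L² = 2*sqrt(6)/3.
∫_0^4/3 (u')² dx = 75*π^2/2, so ||u'||_L² = 5*sqrt(6)*π/2.
Ratio ||u||_L² / ||u'||_L² = 4/(15*π).
Sharp Poincaré constant on H^1_0(0, 4/3) is C_P = L/π = 4/(3*π), achieved by sin(3*π/4·x).
This is the k = 5 harmonic; the ratio L/(kπ) is strictly less than C_P = L/π, consistent with the sharp inequality ||u||_L² ≤ C_P ||u'||_L².


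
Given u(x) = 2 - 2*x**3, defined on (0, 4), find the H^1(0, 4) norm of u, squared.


||u||_{H^1}^2 = 568368/35

The H^1 norm (squared) on an interval (0, L) is
  ||u||_{H^1}^2 = ∫_0^L u(x)^2 dx + ∫_0^L u'(x)^2 dx.
Compute u'(x) = -6*x**2.
Then u(x)^2 = 4*x**6 - 8*x**3 + 4 and u'(x)^2 = 36*x**4.
Integrate each monomial from 0 to 4 using ∫_0^4 c·x^n dx = c·4^(n+1)/(n+1):
  ∫_0^4 u(x)^2 dx = ∫_0^4 (4*x^6 - 8*x^3 + 4) dx. Term by term:
    ∫_0^4 4*x^6 dx = 65536/7;  ∫_0^4 -8*x^3 dx = -512;  ∫_0^4 4 dx = 16.
  Sum: 65536/7 − 512 + 16 = 62064/7.
  ∫_0^4 u'(x)^2 dx = ∫_0^4 (36*x^4) dx. Term by term:
    ∫_0^4 36*x^4 dx = 36864/5.
Adding: ||u||_{H^1}^2 = 62064/7 + 36864/5 = 568368/35.


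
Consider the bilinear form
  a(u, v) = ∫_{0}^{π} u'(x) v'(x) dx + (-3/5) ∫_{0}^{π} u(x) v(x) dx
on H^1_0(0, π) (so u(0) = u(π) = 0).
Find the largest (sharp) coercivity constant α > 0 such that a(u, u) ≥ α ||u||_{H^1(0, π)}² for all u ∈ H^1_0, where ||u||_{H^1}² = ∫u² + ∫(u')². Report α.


α = 1/5

Coercivity of a(·,·) on H^1_0(0, π) means a(u, u) ≥ α ||u||_{H^1}² for every u ∈ H^1_0.
The interval has length L = π, and Poincaré/coercivity depend only on L. Here a(u, u) = ∫(u')² + (-3/5)·∫u².
Here c = -3/5 < 0 with |c| < (π/L)² = 1, so coercivity still holds. The condition a(u,u) ≥ α||u||_{H^1}² reads (1−α)∫(u')² ≥ (α−c)∫u². Any admissible α is ≤ 1 (rapidly oscillating u have ∫u²/∫(u')² → 0), and α = 1 would force 0 ≥ (1−c)∫u², impossible since c < 1; so 1−α > 0. By the sharp Poincaré inequality on H^1_0 of an interval of length L, ∫(u')² ≥ (π/L)²∫u² with equality for the first sine mode sin(π(x−x₀)/L) (x₀ the left endpoint), so the inequality holds for all u iff (1−α)(π/L)² ≥ α − c, i.e. α ≤ ((π/L)² + c)/((π/L)² + 1) = (1 + c(L/π)²)/(1 + (L/π)²). (Direct route, valid since c ≤ 0: Poincaré gives c∫u² ≥ c(L/π)²∫(u')², so a(u,u) ≥ (1 + c(L/π)²)∫(u')², while ||u||_{H^1}² ≤ (1 + (L/π)²)∫(u')²; dividing yields the same α.) With (π/L)² = 1 and c = -3/5, the largest admissible constant is α = ((π/L)² + c)/((π/L)² + 1).
Simplifying, α = 1/5.


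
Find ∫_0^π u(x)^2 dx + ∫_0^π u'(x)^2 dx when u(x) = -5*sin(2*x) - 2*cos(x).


||u||_{H^1(0,π)}^2 = 160/3 + 133*π/2

u'(x) = 2*sin(x) - 10*cos(2*x).
Expand u² and (u')² and integrate term by term on (0, π), using: for integers n ≥ 1, ∫_0^π sin²(nx) dx = ∫_0^π cos²(nx) dx = π/2; for n ≠ n', ∫_0^π sin(nx)sin(n'x) dx = ∫_0^π cos(nx)cos(n'x) dx = 0; and by product-to-sum, ∫_0^π sin(nx)cos(n'x) dx = ½∫_0^π [sin((n+n')x) + sin((n−n')x)] dx, which is 0 when n+n' is even and 2n/(n²−n'²) when n+n' is odd (it need not vanish on (0, π)).
  u² squared terms: (-5)²·∫sin(2x)² dx = 25·π/2 = 25*π/2;  (-2)²·∫cos(x)² dx = 4·π/2 = 2*π.
  u² cross terms: 2·(-5)·(-2)·∫sin(2x)·cos(x) dx = 20·(4/3) = 80/3.
  So ∫_0^π u² dx = 25*π/2 + 2*π + 80/3 = 80/3 + 29*π/2.
  (u')² squared terms: (-10)²·∫cos(2x)² dx = 100·π/2 = 50*π;  (2)²·∫sin(x)² dx = 4·π/2 = 2*π.
  (u')² cross terms: 2·(-10)·(2)·∫cos(2x)·sin(x) dx = -40·(-2/3) = 80/3.
  So ∫_0^π (u')² dx = 50*π + 2*π + 80/3 = 80/3 + 52*π.
||u||_{H^1}^2 = (80/3 + 29*π/2) + (80/3 + 52*π) = 160/3 + 133*π/2.


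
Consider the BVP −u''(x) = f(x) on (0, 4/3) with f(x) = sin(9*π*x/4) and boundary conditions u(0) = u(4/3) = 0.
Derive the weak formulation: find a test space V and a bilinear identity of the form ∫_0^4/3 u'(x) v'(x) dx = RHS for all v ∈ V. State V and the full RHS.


V = H^1_0(0, 4/3) (so v(0) = v(4/3) = 0); weak form: ∫_0^4/3 u'v' dx = ∫_0^4/3 (sin(9*π*x/4)) v dx for all v ∈ V.

Multiply both sides by a test function v and integrate from 0 to 4/3:
  ∫_0^4/3 −u''(x) v(x) dx = ∫_0^4/3 f(x) v(x) dx.
Integrate the LHS by parts once:
  ∫_0^4/3 −u'' v dx = −[u'(x) v(x)]_0^4/3 + ∫_0^4/3 u'(x) v'(x) dx.
Thus ∫_0^4/3 u'(x) v'(x) dx = ∫_0^4/3 f(x) v(x) dx + [u'(x) v(x)]_0^4/3.
Choose V so that boundary terms are either known or forced to vanish.
u is Dirichlet: u(0) = u(4/3) = 0. Let V = H^1_0(0, 4/3); then v(0) = v(4/3) = 0, and [u' v]_0^4/3 = 0.
Weak formulation: find u (satisfying any essential BC) such that ∫_0^4/3 u'(x) v'(x) dx = ∫_0^4/3 f v dx for all v ∈ V.
Substituting f(x) = sin(9*π*x/4), the right-hand side is ∫_0^4/3 (sin(9*π*x/4)) v dx.


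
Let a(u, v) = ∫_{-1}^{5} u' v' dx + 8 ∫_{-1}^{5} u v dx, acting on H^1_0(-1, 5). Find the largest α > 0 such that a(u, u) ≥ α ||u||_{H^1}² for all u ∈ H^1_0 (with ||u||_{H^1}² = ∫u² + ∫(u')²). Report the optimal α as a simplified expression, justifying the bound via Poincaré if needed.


α = 1

Coercivity of a(·,·) on H^1_0(-1, 5) means a(u, u) ≥ α ||u||_{H^1}² for every u ∈ H^1_0.
The interval has length L = 6, and Poincaré/coercivity depend only on L. Here a(u, u) = ∫(u')² + (8)·∫u².
Here c = 8 ≥ 1, so a(u,u) = ∫(u')² + c∫u² ≥ ∫(u')² + ∫u² = ||u||_{H^1}², i.e. α = 1 works. No larger α is possible: a(u,u) ≥ α||u||_{H^1}² means (1−α)∫(u')² ≥ (α−c)∫u², and for the modes u_n = sin(nπ(x−x₀)/L) (x₀ the left endpoint) one has ∫u_n²/∫(u_n')² = (L/(nπ))² → 0, so a(u_n,u_n)/||u_n||_{H^1}² → 1. Hence the optimal constant is α = 1.
Therefore α = 1.


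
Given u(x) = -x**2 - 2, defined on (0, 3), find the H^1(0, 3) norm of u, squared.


||u||_{H^1}^2 = 663/5

The H^1 norm (squared) on an interval (0, L) is
  ||u||_{H^1}^2 = ∫_0^L u(x)^2 dx + ∫_0^L u'(x)^2 dx.
Compute u'(x) = -2*x.
Then u(x)^2 = x**4 + 4*x**2 + 4 and u'(x)^2 = 4*x**2.
Integrate each monomial from 0 to 3 using ∫_0^3 c·x^n dx = c·3^(n+1)/(n+1):
  ∫_0^3 u(x)^2 dx = ∫_0^3 (x^4 + 4*x^2 + 4) dx. Term by term:
    ∫_0^3 x^4 dx = 243/5;  ∫_0^3 4*x^2 dx = 36;  ∫_0^3 4 dx = 12.
  Sum: 243/5 + 36 + 12 = 483/5.
  ∫_0^3 u'(x)^2 dx = ∫_0^3 (4*x^2) dx. Term by term:
    ∫_0^3 4*x^2 dx = 36.
Adding: ||u||_{H^1}^2 = 483/5 + 36 = 663/5.


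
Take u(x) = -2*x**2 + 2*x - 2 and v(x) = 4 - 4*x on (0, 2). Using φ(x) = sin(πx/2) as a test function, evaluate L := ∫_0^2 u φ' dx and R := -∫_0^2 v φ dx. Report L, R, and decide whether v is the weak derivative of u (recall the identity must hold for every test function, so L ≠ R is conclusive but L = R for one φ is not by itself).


LHS = 8/π, RHS = 0. No, v is not the weak derivative of u.

u(x) = -2*x**2 + 2*x - 2, classical derivative u'(x) = 2 - 4*x.
φ(x) = sin(πx/2), so φ'(x) = π*cos(π*x/2)/2.
Note φ(0) = φ(2) = 0, so the boundary term u·φ vanishes.
LHS = ∫_0^2 u(x) φ'(x) dx = ∫_0^2 (-π*x^2*cos(π*x/2) + π*x*cos(π*x/2) - π*cos(π*x/2)) dx. Term by term:
  ∫_0^2 -π*cos(π*x/2) dx = 0;  ∫_0^2 π*x*cos(π*x/2) dx = -8/π;  ∫_0^2 -π*x^2*cos(π*x/2) dx = 16/π.
Sum: 0 − 8/π + 16/π = 8/π.
So LHS = 8/π.
∫_0^2 v(x) φ(x) dx = ∫_0^2 (-4*x*sin(π*x/2) + 4*sin(π*x/2)) dx. Term by term:
  ∫_0^2 4*sin(π*x/2) dx = 16/π;  ∫_0^2 -4*x*sin(π*x/2) dx = -16/π.
Sum: 16/π − 16/π = 0.
So RHS = -∫_0^2 v(x) φ(x) dx = 0.
LHS − RHS = 8/π ≠ 0, so the identity fails.
(For a valid weak derivative the identity must hold for EVERY test function, in particular this one. The failure shows v is NOT the weak derivative of u.)
Correct weak derivative would be u'(x) = 2 - 4*x.


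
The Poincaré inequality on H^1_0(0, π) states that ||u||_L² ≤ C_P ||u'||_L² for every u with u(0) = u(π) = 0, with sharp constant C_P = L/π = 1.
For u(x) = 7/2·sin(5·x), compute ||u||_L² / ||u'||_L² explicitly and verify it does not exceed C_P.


||u||_L² / ||u'||_L² = 1/5 < C_P = 1.

u(x) = 7/2·sin(5·x), so u'(x) = 35*cos(5*x)/2.
Writing u(x) = A·sin(kπx/L) with A = 7/2 and k = 5, use ∫_0^L sin²(kπx/L) dx = L/2 and ∫_0^L cos²(kπx/L) dx = L/2.
u² = 49/4·sin²(5·x) and (u')² = 1225/4·cos²(5·x), and each of sin², cos² integrates to L/2 = π/2 over (0, π).
∫_0^π u² dx = 49*π/8, so ||u||_L² = 7*sqrt(2)*sqrt(π)/4.
∫_0^π (u')² dx = 1225*π/8, so ||u'||_L² = 35*sqrt(2)*sqrt(π)/4.
Ratio ||u||_L² / ||u'||_L² = 1/5.
Sharp Poincaré constant on H^1_0(0, π) is C_P = L/π = 1, achieved by sin(x).
This is the k = 5 harmonic; the ratio L/(kπ) is strictly less than C_P = L/π, consistent with the sharp inequality ||u||_L² ≤ C_P ||u'||_L².


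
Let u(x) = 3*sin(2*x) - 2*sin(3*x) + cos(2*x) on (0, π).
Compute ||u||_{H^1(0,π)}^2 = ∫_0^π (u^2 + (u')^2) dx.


||u||_{H^1(0,π)}^2 = -24 + 45*π

u'(x) = -2*sin(2*x) + 6*cos(2*x) - 6*cos(3*x).
Expand u² and (u')² and integrate term by term on (0, π), using: for integers n ≥ 1, ∫_0^π sin²(nx) dx = ∫_0^π cos²(nx) dx = π/2; for n ≠ n', ∫_0^π sin(nx)sin(n'x) dx = ∫_0^π cos(nx)cos(n'x) dx = 0; and by product-to-sum, ∫_0^π sin(nx)cos(n'x) dx = ½∫_0^π [sin((n+n')x) + sin((n−n')x)] dx, which is 0 when n+n' is even and 2n/(n²−n'²) when n+n' is odd (it need not vanish on (0, π)).
  u² squared terms: (-2)²·∫sin(3x)² dx = 4·π/2 = 2*π;  (3)²·∫sin(2x)² dx = 9·π/2 = 9*π/2;  (1)²·∫cos(2x)² dx = 1·π/2 = π/2.
  u² cross terms: 2·(-2)·(3)·∫sin(3x)·sin(2x) dx = -12·(0) = 0;  2·(-2)·(1)·∫sin(3x)·cos(2x) dx = -4·(6/5) = -24/5;  2·(3)·(1)·∫sin(2x)·cos(2x) dx = 6·(0) = 0.
  So ∫_0^π u² dx = 2*π + 9*π/2 + π/2 + 0 − 24/5 + 0 = -24/5 + 7*π.
  (u')² squared terms: (-6)²·∫cos(3x)² dx = 36·π/2 = 18*π;  (-2)²·∫sin(2x)² dx = 4·π/2 = 2*π;  (6)²·∫cos(2x)² dx = 36·π/2 = 18*π.
  (u')² cross terms: 2·(-6)·(-2)·∫cos(3x)·sin(2x) dx = 24·(-4/5) = -96/5;  2·(-6)·(6)·∫cos(3x)·cos(2x) dx = -72·(0) = 0;  2·(-2)·(6)·∫sin(2x)·cos(2x) dx = -24·(0) = 0.
  So ∫_0^π (u')² dx = 18*π + 2*π + 18*π − 96/5 + 0 + 0 = -96/5 + 38*π.
||u||_{H^1}^2 = (-24/5 + 7*π) + (-96/5 + 38*π) = -24 + 45*π.


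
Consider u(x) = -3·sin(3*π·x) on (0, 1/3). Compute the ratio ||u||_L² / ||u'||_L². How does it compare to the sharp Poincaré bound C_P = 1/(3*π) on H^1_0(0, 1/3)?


||u||_L² / ||u'||_L² = 1/(3*π) = C_P.

u(x) = -3·sin(3*π·x), so u'(x) = -9*π*cos(3*π*x).
Writing u(x) = A·sin(kπx/L) with A = -3 and k = 1, use ∫_0^L sin²(kπx/L) dx = L/2 and ∫_0^L cos²(kπx/L) dx = L/2.
u² = 9·sin²(3*π·x) and (u')² = 81*π^2·cos²(3*π·x), and each of sin², cos² integrates to L/2 = 1/6 over (0, 1/3).
∫_0^1/3 u² dx = 3/2, so ||u||_L² = sqrt(6)/2.
∫_0^1/3 (u')² dx = 27*π^2/2, so ||u'||_L² = 3*sqrt(6)*π/2.
Ratio ||u||_L² / ||u'||_L² = 1/(3*π).
Sharp Poincaré constant on H^1_0(0, 1/3) is C_P = L/π = 1/(3*π), achieved by sin(3*π·x).
This is the k = 1 eigenfunction (up to amplitude), so the ratio equals the sharp Poincaré constant exactly.


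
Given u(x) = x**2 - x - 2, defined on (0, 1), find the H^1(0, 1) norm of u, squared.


||u||_{H^1}^2 = 151/30

The H^1 norm (squared) on an interval (0, L) is
  ||u||_{H^1}^2 = ∫_0^L u(x)^2 dx + ∫_0^L u'(x)^2 dx.
Compute u'(x) = 2*x - 1.
Then u(x)^2 = x**4 - 2*x**3 - 3*x**2 + 4*x + 4 and u'(x)^2 = 4*x**2 - 4*x + 1.
Integrate each monomial from 0 to 1 using ∫_0^1 c·x^n dx = c·1^(n+1)/(n+1):
  ∫_0^1 u(x)^2 dx = ∫_0^1 (x^4 - 2*x^3 - 3*x^2 + 4*x + 4) dx. Term by term:
    ∫_0^1 x^4 dx = 1/5;  ∫_0^1 -2*x^3 dx = -1/2;  ∫_0^1 -3*x^2 dx = -1;
    ∫_0^1 4*x dx = 2;  ∫_0^1 4 dx = 4.
  Sum: 1/5 − 1/2 − 1 + 2 + 4 = 47/10.
  ∫_0^1 u'(x)^2 dx = ∫_0^1 (4*x^2 - 4*x + 1) dx. Term by term:
    ∫_0^1 4*x^2 dx = 4/3;  ∫_0^1 -4*x dx = -2;  ∫_0^1 1 dx = 1.
  Sum: 4/3 − 2 + 1 = 1/3.
Adding: ||u||_{H^1}^2 = 47/10 + 1/3 = 151/30.


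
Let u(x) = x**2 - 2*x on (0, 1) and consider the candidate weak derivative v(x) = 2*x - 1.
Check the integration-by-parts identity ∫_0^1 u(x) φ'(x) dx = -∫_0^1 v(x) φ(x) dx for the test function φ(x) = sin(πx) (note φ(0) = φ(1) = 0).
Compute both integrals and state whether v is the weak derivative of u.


LHS = 2/π, RHS = 0. No, v is not the weak derivative of u.

u(x) = x**2 - 2*x, classical derivative u'(x) = 2*x - 2.
φ(x) = sin(πx), so φ'(x) = π*cos(π*x).
Note φ(0) = φ(1) = 0, so the boundary term u·φ vanishes.
LHS = ∫_0^1 u(x) φ'(x) dx = ∫_0^1 (π*x^2*cos(π*x) - 2*π*x*cos(π*x)) dx. Term by term:
  ∫_0^1 π*x^2*cos(π*x) dx = -2/π;  ∫_0^1 -2*π*x*cos(π*x) dx = 4/π.
Sum: -2/π + 4/π = 2/π.
So LHS = 2/π.
∫_0^1 v(x) φ(x) dx = ∫_0^1 (2*x*sin(π*x) - sin(π*x)) dx. Term by term:
  ∫_0^1 -sin(π*x) dx = -2/π;  ∫_0^1 2*x*sin(π*x) dx = 2/π.
Sum: -2/π + 2/π = 0.
So RHS = -∫_0^1 v(x) φ(x) dx = 0.
LHS − RHS = 2/π ≠ 0, so the identity fails.
(For a valid weak derivative the identity must hold for EVERY test function, in particular this one. The failure shows v is NOT the weak derivative of u.)
Correct weak derivative would be u'(x) = 2*x - 2.


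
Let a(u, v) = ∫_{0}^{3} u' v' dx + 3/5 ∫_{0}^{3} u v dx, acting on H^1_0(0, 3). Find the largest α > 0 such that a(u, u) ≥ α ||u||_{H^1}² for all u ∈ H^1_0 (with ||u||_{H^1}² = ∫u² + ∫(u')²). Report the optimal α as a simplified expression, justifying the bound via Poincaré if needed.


α = (27/5 + π^2)/(9 + π^2)

Coercivity of a(·,·) on H^1_0(0, 3) means a(u, u) ≥ α ||u||_{H^1}² for every u ∈ H^1_0.
The interval has length L = 3, and Poincaré/coercivity depend only on L. Here a(u, u) = ∫(u')² + (3/5)·∫u².
Here 0 < c = 3/5 < 1. The condition a(u,u) ≥ α||u||_{H^1}² reads (1−α)∫(u')² ≥ (α−c)∫u². Any admissible α is ≤ 1 (rapidly oscillating u have ∫u²/∫(u')² → 0), and α = 1 would force 0 ≥ (1−c)∫u², impossible since c < 1; so 1−α > 0. By the sharp Poincaré inequality on H^1_0 of an interval of length L, ∫(u')² ≥ (π/L)²∫u² with equality for the first sine mode sin(π(x−x₀)/L) (x₀ the left endpoint), so the inequality holds for all u iff (1−α)(π/L)² ≥ α − c, i.e. α ≤ ((π/L)² + c)/((π/L)² + 1) = (1 + c(L/π)²)/(1 + (L/π)²). With (π/L)² = π^2/9 and c = 3/5, the largest admissible constant is α = ((π/L)² + c)/((π/L)² + 1).
Simplifying, α = (27/5 + π^2)/(9 + π^2).


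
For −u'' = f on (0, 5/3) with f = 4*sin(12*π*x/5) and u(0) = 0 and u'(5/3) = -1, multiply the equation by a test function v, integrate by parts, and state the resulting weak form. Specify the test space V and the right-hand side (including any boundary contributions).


V = {v ∈ H^1(0, 5/3) : v(0) = 0} (test functions vanish at x = 0 where u is specified); weak form: ∫_0^5/3 u'v' dx = ∫_0^5/3 (4*sin(12*π*x/5)) v dx − v(5/3) for all v ∈ V.

Multiply both sides by a test function v and integrate from 0 to 5/3:
  ∫_0^5/3 −u''(x) v(x) dx = ∫_0^5/3 f(x) v(x) dx.
Integrate the LHS by parts once:
  ∫_0^5/3 −u'' v dx = −[u'(x) v(x)]_0^5/3 + ∫_0^5/3 u'(x) v'(x) dx.
Thus ∫_0^5/3 u'(x) v'(x) dx = ∫_0^5/3 f(x) v(x) dx + [u'(x) v(x)]_0^5/3.
Choose V so that boundary terms are either known or forced to vanish.
Mixed BC: u(0) = 0 (Dirichlet) and u'(5/3) = -1 (Neumann). Define V = {v ∈ H^1(0, 5/3) : v(0) = 0}. Then [u' v]_0^5/3 = u'(5/3)·v(5/3) − u'(0)·0 = − v(5/3).
Weak formulation: find u (satisfying any essential BC) such that ∫_0^5/3 u'(x) v'(x) dx = ∫_0^5/3 f v dx − v(5/3) for all v ∈ V (Dirichlet at 0 absorbed into V; Neumann datum at x = 5/3 contributes the boundary term).
Substituting f(x) = 4*sin(12*π*x/5), the right-hand side is ∫_0^5/3 (4*sin(12*π*x/5)) v dx − v(5/3).


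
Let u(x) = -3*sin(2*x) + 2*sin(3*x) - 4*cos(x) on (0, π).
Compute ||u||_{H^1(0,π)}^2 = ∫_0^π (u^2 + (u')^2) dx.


||u||_{H^1(0,π)}^2 = 64 + 117*π/2

u'(x) = 4*sin(x) - 6*cos(2*x) + 6*cos(3*x).
Expand u² and (u')² and integrate term by term on (0, π), using: for integers n ≥ 1, ∫_0^π sin²(nx) dx = ∫_0^π cos²(nx) dx = π/2; for n ≠ n', ∫_0^π sin(nx)sin(n'x) dx = ∫_0^π cos(nx)cos(n'x) dx = 0; and by product-to-sum, ∫_0^π sin(nx)cos(n'x) dx = ½∫_0^π [sin((n+n')x) + sin((n−n')x)] dx, which is 0 when n+n' is even and 2n/(n²−n'²) when n+n' is odd (it need not vanish on (0, π)).
  u² squared terms: (-4)²·∫cos(x)² dx = 16·π/2 = 8*π;  (-3)²·∫sin(2x)² dx = 9·π/2 = 9*π/2;  (2)²·∫sin(3x)² dx = 4·π/2 = 2*π.
  u² cross terms: 2·(-4)·(-3)·∫cos(x)·sin(2x) dx = 24·(4/3) = 32;  2·(-4)·(2)·∫cos(x)·sin(3x) dx = -16·(0) = 0;  2·(-3)·(2)·∫sin(2x)·sin(3x) dx = -12·(0) = 0.
  So ∫_0^π u² dx = 8*π + 9*π/2 + 2*π + 32 + 0 + 0 = 32 + 29*π/2.
  (u')² squared terms: (-6)²·∫cos(2x)² dx = 36·π/2 = 18*π;  (4)²·∫sin(x)² dx = 16·π/2 = 8*π;  (6)²·∫cos(3x)² dx = 36·π/2 = 18*π.
  (u')² cross terms: 2·(-6)·(4)·∫cos(2x)·sin(x) dx = -48·(-2/3) = 32;  2·(-6)·(6)·∫cos(2x)·cos(3x) dx = -72·(0) = 0;  2·(4)·(6)·∫sin(x)·cos(3x) dx = 48·(0) = 0.
  So ∫_0^π (u')² dx = 18*π + 8*π + 18*π + 32 + 0 + 0 = 32 + 44*π.
||u||_{H^1}^2 = (32 + 29*π/2) + (32 + 44*π) = 64 + 117*π/2.


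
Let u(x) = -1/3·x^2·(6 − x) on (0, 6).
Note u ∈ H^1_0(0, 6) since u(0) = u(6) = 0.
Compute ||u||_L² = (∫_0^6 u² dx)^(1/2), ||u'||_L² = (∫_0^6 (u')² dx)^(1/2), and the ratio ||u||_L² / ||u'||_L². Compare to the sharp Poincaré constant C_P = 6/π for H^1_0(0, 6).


||u||_L² / ||u'||_L² = 3*sqrt(14)/7 < C_P = 6/π.

u(x) = -1/3·x^2·(6 − x), so u'(x) = x*(x - 4).
u(x) = -1/3·x^2·(6 − x) vanishes at x = 0 and x = 6, so u ∈ H^1_0(0, 6). Differentiate via the product rule and integrate the resulting polynomials term by term.
  ∫_0^6 u² dx = ∫_0^6 (x^6/9 - 4*x^5/3 + 4*x^4) dx. Term by term:
    ∫_0^6 x^6/9 dx = 31104/7;  ∫_0^6 -4*x^5/3 dx = -10368;  ∫_0^6 4*x^4 dx = 31104/5.
  Sum: 31104/7 − 10368 + 31104/5 = 10368/35.
  ∫_0^6 (u')² dx = ∫_0^6 (x^4 - 8*x^3 + 16*x^2) dx. Term by term:
    ∫_0^6 x^4 dx = 7776/5;  ∫_0^6 -8*x^3 dx = -2592;  ∫_0^6 16*x^2 dx = 1152.
  Sum: 7776/5 − 2592 + 1152 = 576/5.
∫_0^6 u² dx = 10368/35, so ||u||_L² = 72*sqrt(70)/35.
∫_0^6 (u')² dx = 576/5, so ||u'||_L² = 24*sqrt(5)/5.
Ratio ||u||_L² / ||u'||_L² = 3*sqrt(14)/7.
Sharp Poincaré constant on H^1_0(0, 6) is C_P = L/π = 6/π, achieved by sin(π/6·x).
A polynomial bump cannot attain the sharp Poincaré constant (only the first sine eigenfunction does), so the ratio is strictly less than C_P, consistent with ||u||_L² ≤ C_P ||u'||_L².


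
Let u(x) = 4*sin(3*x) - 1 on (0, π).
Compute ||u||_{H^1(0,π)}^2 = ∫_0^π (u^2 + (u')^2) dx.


||u||_{H^1(0,π)}^2 = -16/3 + 81*π

u'(x) = 12*cos(3*x).
Expand u² and (u')² and integrate term by term on (0, π), using: for integers n ≥ 1, ∫_0^π sin²(nx) dx = ∫_0^π cos²(nx) dx = π/2; for n ≠ n', ∫_0^π sin(nx)sin(n'x) dx = ∫_0^π cos(nx)cos(n'x) dx = 0; and by product-to-sum, ∫_0^π sin(nx)cos(n'x) dx = ½∫_0^π [sin((n+n')x) + sin((n−n')x)] dx, which is 0 when n+n' is even and 2n/(n²−n'²) when n+n' is odd (it need not vanish on (0, π)). For the constant mode: ∫_0^π 1 dx = π, ∫_0^π cos(nx) dx = 0, ∫_0^π sin(nx) dx = (1−(−1)^n)/n.
  u² squared terms: (-1)²·∫1 dx = 1·π = π;  (4)²·∫sin(3x)² dx = 16·π/2 = 8*π.
  u² cross terms: 2·(-1)·(4)·∫1·sin(3x) dx = -8·(2/3) = -16/3.
  So ∫_0^π u² dx = π + 8*π − 16/3 = -16/3 + 9*π.
  (u')² squared terms: (12)²·∫cos(3x)² dx = 144·π/2 = 72*π.
  So ∫_0^π (u')² dx = 72*π.
||u||_{H^1}^2 = (-16/3 + 9*π) + (72*π) = -16/3 + 81*π.


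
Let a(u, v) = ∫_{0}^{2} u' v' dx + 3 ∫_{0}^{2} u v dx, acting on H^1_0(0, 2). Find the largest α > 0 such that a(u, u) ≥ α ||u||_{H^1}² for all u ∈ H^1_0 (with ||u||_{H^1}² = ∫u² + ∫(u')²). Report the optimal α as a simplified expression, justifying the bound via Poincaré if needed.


α = 1

Coercivity of a(·,·) on H^1_0(0, 2) means a(u, u) ≥ α ||u||_{H^1}² for every u ∈ H^1_0.
The interval has length L = 2, and Poincaré/coercivity depend only on L. Here a(u, u) = ∫(u')² + (3)·∫u².
Here c = 3 ≥ 1, so a(u,u) = ∫(u')² + c∫u² ≥ ∫(u')² + ∫u² = ||u||_{H^1}², i.e. α = 1 works. No larger α is possible: a(u,u) ≥ α||u||_{H^1}² means (1−α)∫(u')² ≥ (α−c)∫u², and for the modes u_n = sin(nπ(x−x₀)/L) (x₀ the left endpoint) one has ∫u_n²/∫(u_n')² = (L/(nπ))² → 0, so a(u_n,u_n)/||u_n||_{H^1}² → 1. Hence the optimal constant is α = 1.
Therefore α = 1.


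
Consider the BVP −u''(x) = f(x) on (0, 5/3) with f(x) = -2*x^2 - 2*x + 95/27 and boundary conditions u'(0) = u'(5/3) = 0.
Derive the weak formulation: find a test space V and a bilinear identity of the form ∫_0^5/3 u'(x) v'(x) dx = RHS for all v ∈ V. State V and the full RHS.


V = H^1(0, 5/3) (no boundary constraint on v; u is determined up to an additive constant); weak form: ∫_0^5/3 u'v' dx = ∫_0^5/3 (-2*x^2 - 2*x + 95/27) v dx for all v ∈ V.

Multiply both sides by a test function v and integrate from 0 to 5/3:
  ∫_0^5/3 −u''(x) v(x) dx = ∫_0^5/3 f(x) v(x) dx.
Integrate the LHS by parts once:
  ∫_0^5/3 −u'' v dx = −[u'(x) v(x)]_0^5/3 + ∫_0^5/3 u'(x) v'(x) dx.
Thus ∫_0^5/3 u'(x) v'(x) dx = ∫_0^5/3 f(x) v(x) dx + [u'(x) v(x)]_0^5/3.
Choose V so that boundary terms are either known or forced to vanish.
u has homogeneous Neumann: u'(0) = u'(5/3) = 0. So [u' v]_0^5/3 = 0·v(5/3) − 0·v(0) = 0 for any v; take V = H^1(0, 5/3).
Weak formulation: find u (satisfying any essential BC) such that ∫_0^5/3 u'(x) v'(x) dx = ∫_0^5/3 f v dx for all v ∈ V (homogeneous Neumann, so boundary terms vanish).
Substituting f(x) = -2*x^2 - 2*x + 95/27, the right-hand side is ∫_0^5/3 (-2*x^2 - 2*x + 95/27) v dx.
Compatibility check (pure Neumann): taking v ≡ 1 ∈ V gives 0 = ∫_0^5/3 f dx + (0) − (0), i.e. ∫_0^5/3 f dx must equal u'(0) − u'(5/3) = 0. Indeed ∫_0^5/3 (-2*x^2 - 2*x + 95/27) dx = 0, so the data are compatible. The solution is then unique only up to an additive constant (fix it e.g. by requiring ∫_0^5/3 u dx = 0).


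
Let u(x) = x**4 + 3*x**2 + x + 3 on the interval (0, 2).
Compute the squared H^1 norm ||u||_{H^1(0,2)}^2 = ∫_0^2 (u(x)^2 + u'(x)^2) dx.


||u||_{H^1}^2 = 359848/315

The H^1 norm (squared) on an interval (0, L) is
  ||u||_{H^1}^2 = ∫_0^L u(x)^2 dx + ∫_0^L u'(x)^2 dx.
Compute u'(x) = 4*x**3 + 6*x + 1.
Then u(x)^2 = x**8 + 6*x**6 + 2*x**5 + 15*x**4 + 6*x**3 + 19*x**2 + 6*x + 9 and u'(x)^2 = 16*x**6 + 48*x**4 + 8*x**3 + 36*x**2 + 12*x + 1.
Integrate each monomial from 0 to 2 using ∫_0^2 c·x^n dx = c·2^(n+1)/(n+1):
  ∫_0^2 u(x)^2 dx = ∫_0^2 (x^8 + 6*x^6 + 2*x^5 + 15*x^4 + 6*x^3 + 19*x^2 + 6*x + 9) dx. Term by term:
    ∫_0^2 x^8 dx = 512/9;  ∫_0^2 6*x^6 dx = 768/7;  ∫_0^2 2*x^5 dx = 64/3;
    ∫_0^2 15*x^4 dx = 96;  ∫_0^2 6*x^3 dx = 24;  ∫_0^2 19*x^2 dx = 152/3;
    ∫_0^2 6*x dx = 12;  ∫_0^2 9 dx = 18.
  Sum: 512/9 + 768/7 + 64/3 + 96 + 24 + 152/3 + 12 + 18 = 24482/63.
  ∫_0^2 u'(x)^2 dx = ∫_0^2 (16*x^6 + 48*x^4 + 8*x^3 + 36*x^2 + 12*x + 1) dx. Term by term:
    ∫_0^2 16*x^6 dx = 2048/7;  ∫_0^2 48*x^4 dx = 1536/5;  ∫_0^2 8*x^3 dx = 32;
    ∫_0^2 36*x^2 dx = 96;  ∫_0^2 12*x dx = 24;  ∫_0^2 1 dx = 2.
  Sum: 2048/7 + 1536/5 + 32 + 96 + 24 + 2 = 26382/35.
Adding: ||u||_{H^1}^2 = 24482/63 + 26382/35 = 359848/315.


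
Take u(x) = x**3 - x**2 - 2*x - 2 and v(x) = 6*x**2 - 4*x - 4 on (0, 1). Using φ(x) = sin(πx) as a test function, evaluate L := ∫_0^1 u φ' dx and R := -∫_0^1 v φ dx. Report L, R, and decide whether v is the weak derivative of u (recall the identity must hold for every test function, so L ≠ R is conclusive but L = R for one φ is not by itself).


LHS = 12/π^3 + 3/π, RHS = 24/π^3 + 6/π. No, v is not the weak derivative of u.

u(x) = x**3 - x**2 - 2*x - 2, classical derivative u'(x) = 3*x**2 - 2*x - 2.
φ(x) = sin(πx), so φ'(x) = π*cos(π*x).
Note φ(0) = φ(1) = 0, so the boundary term u·φ vanishes.
LHS = ∫_0^1 u(x) φ'(x) dx = ∫_0^1 (π*x^3*cos(π*x) - π*x^2*cos(π*x) - 2*π*x*cos(π*x) - 2*π*cos(π*x)) dx. Term by term:
  ∫_0^1 -2*π*cos(π*x) dx = 0;  ∫_0^1 π*x^3*cos(π*x) dx = -3/π + 12/π^3;  ∫_0^1 -π*x^2*cos(π*x) dx = 2/π;
  ∫_0^1 -2*π*x*cos(π*x) dx = 4/π.
Sum: 0 + -3/π + 12/π^3 + 2/π + 4/π = 12/π^3 + 3/π.
So LHS = 12/π^3 + 3/π.
∫_0^1 v(x) φ(x) dx = ∫_0^1 (6*x^2*sin(π*x) - 4*x*sin(π*x) - 4*sin(π*x)) dx. Term by term:
  ∫_0^1 -4*sin(π*x) dx = -8/π;  ∫_0^1 -4*x*sin(π*x) dx = -4/π;  ∫_0^1 6*x^2*sin(π*x) dx = -24/π^3 + 6/π.
Sum: -8/π − 4/π + -24/π^3 + 6/π = -6/π - 24/π^3.
So RHS = -∫_0^1 v(x) φ(x) dx = 24/π^3 + 6/π.
LHS − RHS = -3/π - 12/π^3 ≠ 0, so the identity fails.
(For a valid weak derivative the identity must hold for EVERY test function, in particular this one. The failure shows v is NOT the weak derivative of u.)
Correct weak derivative would be u'(x) = 3*x**2 - 2*x - 2.


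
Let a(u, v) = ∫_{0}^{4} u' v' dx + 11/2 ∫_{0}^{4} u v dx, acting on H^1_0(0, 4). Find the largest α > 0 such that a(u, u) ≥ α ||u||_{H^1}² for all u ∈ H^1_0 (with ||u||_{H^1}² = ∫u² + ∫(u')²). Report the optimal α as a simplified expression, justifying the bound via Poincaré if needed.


α = 1

Coercivity of a(·,·) on H^1_0(0, 4) means a(u, u) ≥ α ||u||_{H^1}² for every u ∈ H^1_0.
The interval has length L = 4, and Poincaré/coercivity depend only on L. Here a(u, u) = ∫(u')² + (11/2)·∫u².
Here c = 11/2 ≥ 1, so a(u,u) = ∫(u')² + c∫u² ≥ ∫(u')² + ∫u² = ||u||_{H^1}², i.e. α = 1 works. No larger α is possible: a(u,u) ≥ α||u||_{H^1}² means (1−α)∫(u')² ≥ (α−c)∫u², and for the modes u_n = sin(nπ(x−x₀)/L) (x₀ the left endpoint) one has ∫u_n²/∫(u_n')² = (L/(nπ))² → 0, so a(u_n,u_n)/||u_n||_{H^1}² → 1. Hence the optimal constant is α = 1.
Therefore α = 1.


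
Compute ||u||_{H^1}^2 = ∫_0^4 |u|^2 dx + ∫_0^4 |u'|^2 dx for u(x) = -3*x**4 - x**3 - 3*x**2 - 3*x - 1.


||u||_{H^1}^2 = 28140712/35

The H^1 norm (squared) on an interval (0, L) is
  ||u||_{H^1}^2 = ∫_0^L u(x)^2 dx + ∫_0^L u'(x)^2 dx.
Compute u'(x) = -12*x**3 - 3*x**2 - 6*x - 3.
Then u(x)^2 = 9*x**8 + 6*x**7 + 19*x**6 + 24*x**5 + 21*x**4 + 20*x**3 + 15*x**2 + 6*x + 1 and u'(x)^2 = 144*x**6 + 72*x**5 + 153*x**4 + 108*x**3 + 54*x**2 + 36*x + 9.
Integrate each monomial from 0 to 4 using ∫_0^4 c·x^n dx = c·4^(n+1)/(n+1):
  ∫_0^4 u(x)^2 dx = ∫_0^4 (9*x^8 + 6*x^7 + 19*x^6 + 24*x^5 + 21*x^4 + 20*x^3 + 15*x^2 + 6*x + 1) dx. Term by term:
    ∫_0^4 9*x^8 dx = 262144;  ∫_0^4 6*x^7 dx = 49152;  ∫_0^4 19*x^6 dx = 311296/7;
    ∫_0^4 24*x^5 dx = 16384;  ∫_0^4 21*x^4 dx = 21504/5;  ∫_0^4 20*x^3 dx = 1280;
    ∫_0^4 15*x^2 dx = 320;  ∫_0^4 6*x dx = 48;  ∫_0^4 1 dx = 4.
  Sum: 262144 + 49152 + 311296/7 + 16384 + 21504/5 + 1280 + 320 + 48 + 4 = 13233628/35.
  ∫_0^4 u'(x)^2 dx = ∫_0^4 (144*x^6 + 72*x^5 + 153*x^4 + 108*x^3 + 54*x^2 + 36*x + 9) dx. Term by term:
    ∫_0^4 144*x^6 dx = 2359296/7;  ∫_0^4 72*x^5 dx = 49152;  ∫_0^4 153*x^4 dx = 156672/5;
    ∫_0^4 108*x^3 dx = 6912;  ∫_0^4 54*x^2 dx = 1152;  ∫_0^4 36*x dx = 288;
    ∫_0^4 9 dx = 36.
  Sum: 2359296/7 + 49152 + 156672/5 + 6912 + 1152 + 288 + 36 = 14907084/35.
Adding: ||u||_{H^1}^2 = 13233628/35 + 14907084/35 = 28140712/35.
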